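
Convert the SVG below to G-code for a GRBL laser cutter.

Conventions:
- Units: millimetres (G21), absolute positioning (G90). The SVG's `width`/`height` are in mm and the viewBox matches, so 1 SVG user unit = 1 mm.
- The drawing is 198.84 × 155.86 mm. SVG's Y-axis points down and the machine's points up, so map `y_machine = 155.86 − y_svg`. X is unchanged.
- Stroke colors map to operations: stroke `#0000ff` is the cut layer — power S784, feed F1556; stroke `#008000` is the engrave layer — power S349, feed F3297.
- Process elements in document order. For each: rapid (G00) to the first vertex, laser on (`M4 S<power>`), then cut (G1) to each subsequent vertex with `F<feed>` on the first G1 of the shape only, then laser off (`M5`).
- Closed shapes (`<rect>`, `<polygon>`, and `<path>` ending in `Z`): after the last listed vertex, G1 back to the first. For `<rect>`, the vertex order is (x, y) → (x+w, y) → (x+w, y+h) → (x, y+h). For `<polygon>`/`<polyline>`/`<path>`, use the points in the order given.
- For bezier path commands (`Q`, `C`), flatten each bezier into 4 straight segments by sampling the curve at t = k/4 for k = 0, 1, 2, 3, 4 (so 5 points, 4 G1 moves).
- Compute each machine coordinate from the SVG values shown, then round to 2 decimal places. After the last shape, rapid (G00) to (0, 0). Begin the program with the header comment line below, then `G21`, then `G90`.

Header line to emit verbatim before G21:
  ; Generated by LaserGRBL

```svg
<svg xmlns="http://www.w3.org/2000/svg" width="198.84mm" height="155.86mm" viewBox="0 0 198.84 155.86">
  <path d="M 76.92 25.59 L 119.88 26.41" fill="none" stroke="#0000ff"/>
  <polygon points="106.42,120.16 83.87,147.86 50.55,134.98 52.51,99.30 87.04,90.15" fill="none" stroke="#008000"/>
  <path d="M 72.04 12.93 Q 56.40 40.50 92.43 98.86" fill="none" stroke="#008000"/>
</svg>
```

viewBox `0 0 198.84 155.86` with mm width/height → 1 unit = 1 mm. Flip: y_m = 155.86 − y_svg.

**Shape 1** — `<path>` line segment, stroke `#0000ff` → cut (S784, F1556). Machine vertices: (76.92,130.27) → (119.88,129.45). Open path.

**Shape 2** — `<polygon>` regular polygon, stroke `#008000` → engrave (S349, F3297). Machine vertices: (106.42,35.70) → (83.87,8.00) → (50.55,20.88) → (52.51,56.56) → (87.04,65.71) → (106.42,35.70). Closed: final G1 returns to the first vertex.

**Shape 3** — `<path>` quadratic bezier, stroke `#008000` → engrave (S349, F3297). Control points (SVG): P0=(72.04,12.93), P1=(56.40,40.50), P2=(92.43,98.86); sampled at t=k/4. Machine vertices: (72.04,142.93) → (67.45,127.22) → (69.32,107.66) → (77.64,84.26) → (92.43,57.00). Open path.

; Generated by LaserGRBL
G21
G90
G00 X76.92 Y130.27
M4 S784
G1 X119.88 Y129.45 F1556
M5
G00 X106.42 Y35.70
M4 S349
G1 X83.87 Y8.00 F3297
G1 X50.55 Y20.88
G1 X52.51 Y56.56
G1 X87.04 Y65.71
G1 X106.42 Y35.70
M5
G00 X72.04 Y142.93
M4 S349
G1 X67.45 Y127.22 F3297
G1 X69.32 Y107.66
G1 X77.64 Y84.26
G1 X92.43 Y57.00
M5
G00 X0.00 Y0.00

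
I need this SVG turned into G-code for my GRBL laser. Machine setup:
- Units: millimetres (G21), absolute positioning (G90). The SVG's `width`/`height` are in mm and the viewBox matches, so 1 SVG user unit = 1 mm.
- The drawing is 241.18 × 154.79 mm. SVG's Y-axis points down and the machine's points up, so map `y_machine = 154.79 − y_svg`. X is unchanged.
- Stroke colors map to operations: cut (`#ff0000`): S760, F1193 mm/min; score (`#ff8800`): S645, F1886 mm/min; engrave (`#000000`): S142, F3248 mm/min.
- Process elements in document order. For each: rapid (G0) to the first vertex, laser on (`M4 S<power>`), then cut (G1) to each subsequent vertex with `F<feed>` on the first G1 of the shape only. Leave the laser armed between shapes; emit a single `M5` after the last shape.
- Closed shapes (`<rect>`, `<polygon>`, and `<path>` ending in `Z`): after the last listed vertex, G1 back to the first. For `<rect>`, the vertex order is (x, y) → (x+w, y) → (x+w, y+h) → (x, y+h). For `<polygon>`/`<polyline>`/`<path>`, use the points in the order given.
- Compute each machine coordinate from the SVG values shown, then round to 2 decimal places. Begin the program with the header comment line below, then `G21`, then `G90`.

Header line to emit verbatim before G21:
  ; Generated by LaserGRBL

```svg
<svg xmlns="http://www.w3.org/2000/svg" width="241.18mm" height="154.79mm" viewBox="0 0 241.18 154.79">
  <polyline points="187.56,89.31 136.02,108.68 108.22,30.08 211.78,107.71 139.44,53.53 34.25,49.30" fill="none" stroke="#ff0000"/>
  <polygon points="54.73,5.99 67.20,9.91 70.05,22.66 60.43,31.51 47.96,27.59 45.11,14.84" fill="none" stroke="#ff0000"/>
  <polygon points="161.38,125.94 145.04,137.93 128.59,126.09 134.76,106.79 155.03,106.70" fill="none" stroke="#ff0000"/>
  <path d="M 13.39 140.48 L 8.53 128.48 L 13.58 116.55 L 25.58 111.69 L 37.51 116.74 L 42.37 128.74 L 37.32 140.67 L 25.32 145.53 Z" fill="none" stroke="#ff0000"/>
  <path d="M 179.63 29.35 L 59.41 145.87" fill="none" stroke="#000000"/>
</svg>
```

viewBox `0 0 241.18 154.79` with mm width/height → 1 unit = 1 mm. Flip: y_m = 154.79 − y_svg.

**Shape 1** — `<polyline>` open polyline, stroke `#ff0000` → cut (S760, F1193). Machine vertices: (187.56,65.48) → (136.02,46.11) → (108.22,124.71) → (211.78,47.08) → (139.44,101.26) → (34.25,105.49). Open path.

**Shape 2** — `<polygon>` regular polygon, stroke `#ff0000` → cut (S760, F1193). Machine vertices: (54.73,148.80) → (67.20,144.88) → (70.05,132.13) → (60.43,123.28) → (47.96,127.20) → (45.11,139.95) → (54.73,148.80). Closed: final G1 returns to the first vertex.

**Shape 3** — `<polygon>` regular polygon, stroke `#ff0000` → cut (S760, F1193). Machine vertices: (161.38,28.85) → (145.04,16.86) → (128.59,28.70) → (134.76,48.00) → (155.03,48.09) → (161.38,28.85). Closed: final G1 returns to the first vertex.

**Shape 4** — `<path>` regular polygon, stroke `#ff0000` → cut (S760, F1193). Machine vertices: (13.39,14.31) → (8.53,26.31) → (13.58,38.24) → (25.58,43.10) → (37.51,38.05) → (42.37,26.05) → (37.32,14.12) → (25.32,9.26) → (13.39,14.31). Closed: final G1 returns to the first vertex.

**Shape 5** — `<path>` line segment, stroke `#000000` → engrave (S142, F3248). Machine vertices: (179.63,125.44) → (59.41,8.92). Open path.

; Generated by LaserGRBL
G21
G90
G0 X187.56 Y65.48
M4 S760
G1 X136.02 Y46.11 F1193
G1 X108.22 Y124.71
G1 X211.78 Y47.08
G1 X139.44 Y101.26
G1 X34.25 Y105.49
G0 X54.73 Y148.80
M4 S760
G1 X67.20 Y144.88 F1193
G1 X70.05 Y132.13
G1 X60.43 Y123.28
G1 X47.96 Y127.20
G1 X45.11 Y139.95
G1 X54.73 Y148.80
G0 X161.38 Y28.85
M4 S760
G1 X145.04 Y16.86 F1193
G1 X128.59 Y28.70
G1 X134.76 Y48.00
G1 X155.03 Y48.09
G1 X161.38 Y28.85
G0 X13.39 Y14.31
M4 S760
G1 X8.53 Y26.31 F1193
G1 X13.58 Y38.24
G1 X25.58 Y43.10
G1 X37.51 Y38.05
G1 X42.37 Y26.05
G1 X37.32 Y14.12
G1 X25.32 Y9.26
G1 X13.39 Y14.31
G0 X179.63 Y125.44
M4 S142
G1 X59.41 Y8.92 F3248
M5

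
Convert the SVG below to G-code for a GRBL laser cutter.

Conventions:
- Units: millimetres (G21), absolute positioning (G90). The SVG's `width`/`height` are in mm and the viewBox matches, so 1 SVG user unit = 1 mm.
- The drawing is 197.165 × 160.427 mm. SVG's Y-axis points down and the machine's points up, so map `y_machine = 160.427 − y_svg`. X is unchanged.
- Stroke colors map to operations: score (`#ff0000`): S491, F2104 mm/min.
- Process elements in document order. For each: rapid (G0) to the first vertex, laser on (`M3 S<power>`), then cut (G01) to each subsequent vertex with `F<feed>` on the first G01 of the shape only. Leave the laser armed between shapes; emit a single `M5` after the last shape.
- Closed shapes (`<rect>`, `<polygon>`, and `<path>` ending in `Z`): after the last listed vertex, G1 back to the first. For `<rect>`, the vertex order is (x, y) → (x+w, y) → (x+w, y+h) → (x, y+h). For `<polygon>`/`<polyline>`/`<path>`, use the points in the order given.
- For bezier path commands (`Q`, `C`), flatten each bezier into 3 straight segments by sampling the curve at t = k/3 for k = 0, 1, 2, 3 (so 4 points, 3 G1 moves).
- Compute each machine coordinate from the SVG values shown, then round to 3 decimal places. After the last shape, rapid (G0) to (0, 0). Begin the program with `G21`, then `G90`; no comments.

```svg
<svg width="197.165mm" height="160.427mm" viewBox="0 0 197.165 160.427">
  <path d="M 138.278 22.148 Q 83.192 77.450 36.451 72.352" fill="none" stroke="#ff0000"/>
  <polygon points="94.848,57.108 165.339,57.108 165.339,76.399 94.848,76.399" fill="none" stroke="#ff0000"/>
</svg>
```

1 u = 1 mm; y_m = 160.427 − y.

[1] `<path>` quadratic bezier, #ff0000→score S491 F2104: (138.278,138.279) → (102.481,108.122) → (68.539,91.387) → (36.451,88.075)

[2] `<polygon>` rectangle, #ff0000→score S491 F2104: (94.848,103.319) → (165.339,103.319) → (165.339,84.028) → (94.848,84.028) → (94.848,103.319) (closed)

G21
G90
G0 X138.278 Y138.279
M3 S491
G01 X102.481 Y108.122 F2104
G01 X68.539 Y91.387
G01 X36.451 Y88.075
G0 X94.848 Y103.319
M3 S491
G01 X165.339 Y103.319 F2104
G01 X165.339 Y84.028
G01 X94.848 Y84.028
G01 X94.848 Y103.319
M5
G0 X0.000 Y0.000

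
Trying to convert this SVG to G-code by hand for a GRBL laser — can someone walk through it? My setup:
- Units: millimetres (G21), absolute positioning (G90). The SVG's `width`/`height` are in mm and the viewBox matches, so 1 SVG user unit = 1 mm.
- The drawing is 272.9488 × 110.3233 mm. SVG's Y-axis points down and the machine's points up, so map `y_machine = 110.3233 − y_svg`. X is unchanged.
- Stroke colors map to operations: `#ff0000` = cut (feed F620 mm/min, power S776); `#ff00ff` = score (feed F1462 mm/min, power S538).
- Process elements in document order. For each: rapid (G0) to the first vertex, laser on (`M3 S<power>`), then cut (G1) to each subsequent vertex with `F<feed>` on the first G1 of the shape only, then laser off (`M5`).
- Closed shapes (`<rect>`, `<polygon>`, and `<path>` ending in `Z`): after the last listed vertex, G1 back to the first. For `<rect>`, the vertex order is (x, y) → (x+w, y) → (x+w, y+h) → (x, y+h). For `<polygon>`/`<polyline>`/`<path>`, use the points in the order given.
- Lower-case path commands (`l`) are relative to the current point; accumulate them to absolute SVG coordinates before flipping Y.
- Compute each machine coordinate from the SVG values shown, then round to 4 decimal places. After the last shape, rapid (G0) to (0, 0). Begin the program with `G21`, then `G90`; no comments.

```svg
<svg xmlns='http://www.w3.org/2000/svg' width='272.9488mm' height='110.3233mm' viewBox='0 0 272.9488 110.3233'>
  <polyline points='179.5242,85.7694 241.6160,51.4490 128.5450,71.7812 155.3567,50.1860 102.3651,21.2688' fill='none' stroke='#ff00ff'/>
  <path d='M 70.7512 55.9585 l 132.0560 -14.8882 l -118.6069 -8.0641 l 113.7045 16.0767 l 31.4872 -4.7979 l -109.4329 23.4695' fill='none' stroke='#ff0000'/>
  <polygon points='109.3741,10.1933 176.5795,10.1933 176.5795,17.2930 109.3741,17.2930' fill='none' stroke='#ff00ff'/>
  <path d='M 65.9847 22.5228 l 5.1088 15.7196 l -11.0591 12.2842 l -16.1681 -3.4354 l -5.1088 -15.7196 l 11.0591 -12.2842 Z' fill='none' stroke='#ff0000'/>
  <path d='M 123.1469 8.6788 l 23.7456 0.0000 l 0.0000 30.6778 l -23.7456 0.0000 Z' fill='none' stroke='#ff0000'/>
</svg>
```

G21
G90
G0 X179.5242 Y24.5539
M3 S538
G1 X241.6160 Y58.8743 F1462
G1 X128.5450 Y38.5421
G1 X155.3567 Y60.1373
G1 X102.3651 Y89.0545
M5
G0 X70.7512 Y54.3648
M3 S776
G1 X202.8072 Y69.2530 F620
G1 X84.2003 Y77.3171
G1 X197.9048 Y61.2404
G1 X229.3920 Y66.0383
G1 X119.9591 Y42.5688
M5
G0 X109.3741 Y100.1300
M3 S538
G1 X176.5795 Y100.1300 F1462
G1 X176.5795 Y93.0303
G1 X109.3741 Y93.0303
G1 X109.3741 Y100.1300
M5
G0 X65.9847 Y87.8005
M3 S776
G1 X71.0935 Y72.0809 F620
G1 X60.0344 Y59.7967
G1 X43.8663 Y63.2321
G1 X38.7575 Y78.9517
G1 X49.8166 Y91.2359
G1 X65.9847 Y87.8005
M5
G0 X123.1469 Y101.6445
M3 S776
G1 X146.8925 Y101.6445 F620
G1 X146.8925 Y70.9667
G1 X123.1469 Y70.9667
G1 X123.1469 Y101.6445
M5
G0 X0.0000 Y0.0000

1 u = 1 mm; y_m = 110.3233 − y.

[1] `<polyline>` open polyline, #ff00ff→score S538 F1462: (179.5242,24.5539) → (241.6160,58.8743) → (128.5450,38.5421) → (155.3567,60.1373) → (102.3651,89.0545)

[2] `<path>` open polyline, #ff0000→cut S776 F620: (70.7512,54.3648) → (202.8072,69.2530) → (84.2003,77.3171) → (197.9048,61.2404) → (229.3920,66.0383) → (119.9591,42.5688)

[3] `<polygon>` rectangle, #ff00ff→score S538 F1462: (109.3741,100.1300) → (176.5795,100.1300) → (176.5795,93.0303) → (109.3741,93.0303) → (109.3741,100.1300) (closed)

[4] `<path>` regular polygon, #ff0000→cut S776 F620: (65.9847,87.8005) → (71.0935,72.0809) → (60.0344,59.7967) → (43.8663,63.2321) → (38.7575,78.9517) → (49.8166,91.2359) → (65.9847,87.8005) (closed)

[5] `<path>` rectangle, #ff0000→cut S776 F620: (123.1469,101.6445) → (146.8925,101.6445) → (146.8925,70.9667) → (123.1469,70.9667) → (123.1469,101.6445) (closed)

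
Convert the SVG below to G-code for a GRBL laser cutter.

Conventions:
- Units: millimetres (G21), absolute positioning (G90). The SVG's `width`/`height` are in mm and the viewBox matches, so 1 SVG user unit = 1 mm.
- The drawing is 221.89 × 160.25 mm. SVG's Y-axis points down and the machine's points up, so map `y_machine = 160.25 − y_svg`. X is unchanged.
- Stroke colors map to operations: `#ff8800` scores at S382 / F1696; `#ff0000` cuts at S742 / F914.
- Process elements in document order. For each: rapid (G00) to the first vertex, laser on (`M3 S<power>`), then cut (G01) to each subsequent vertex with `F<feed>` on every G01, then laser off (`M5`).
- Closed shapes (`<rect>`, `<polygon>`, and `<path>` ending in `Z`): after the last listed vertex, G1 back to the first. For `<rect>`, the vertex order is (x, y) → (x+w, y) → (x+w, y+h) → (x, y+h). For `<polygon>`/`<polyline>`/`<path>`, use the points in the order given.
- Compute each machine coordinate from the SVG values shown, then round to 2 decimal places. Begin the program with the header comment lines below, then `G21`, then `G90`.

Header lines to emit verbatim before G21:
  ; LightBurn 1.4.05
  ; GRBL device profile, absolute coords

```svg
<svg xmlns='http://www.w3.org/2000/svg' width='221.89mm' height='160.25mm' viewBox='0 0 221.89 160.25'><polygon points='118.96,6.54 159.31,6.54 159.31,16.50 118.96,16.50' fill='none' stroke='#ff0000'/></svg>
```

Since the viewBox matches the mm dimensions, user units are millimetres directly. The only transform is the Y-flip y_m = 160.25 − y_svg.

Shape 1 is a rectangle drawn with `<polygon>`. Its stroke #ff0000 means cut at S742, F914. After flipping Y the toolpath is (118.96,153.71) → (159.31,153.71) → (159.31,143.75) → (118.96,143.75) → (118.96,153.71), returning to the start.

; LightBurn 1.4.05
; GRBL device profile, absolute coords
G21
G90
G00 X118.96 Y153.71
M3 S742
G01 X159.31 Y153.71 F914
G01 X159.31 Y143.75 F914
G01 X118.96 Y143.75 F914
G01 X118.96 Y153.71 F914
M5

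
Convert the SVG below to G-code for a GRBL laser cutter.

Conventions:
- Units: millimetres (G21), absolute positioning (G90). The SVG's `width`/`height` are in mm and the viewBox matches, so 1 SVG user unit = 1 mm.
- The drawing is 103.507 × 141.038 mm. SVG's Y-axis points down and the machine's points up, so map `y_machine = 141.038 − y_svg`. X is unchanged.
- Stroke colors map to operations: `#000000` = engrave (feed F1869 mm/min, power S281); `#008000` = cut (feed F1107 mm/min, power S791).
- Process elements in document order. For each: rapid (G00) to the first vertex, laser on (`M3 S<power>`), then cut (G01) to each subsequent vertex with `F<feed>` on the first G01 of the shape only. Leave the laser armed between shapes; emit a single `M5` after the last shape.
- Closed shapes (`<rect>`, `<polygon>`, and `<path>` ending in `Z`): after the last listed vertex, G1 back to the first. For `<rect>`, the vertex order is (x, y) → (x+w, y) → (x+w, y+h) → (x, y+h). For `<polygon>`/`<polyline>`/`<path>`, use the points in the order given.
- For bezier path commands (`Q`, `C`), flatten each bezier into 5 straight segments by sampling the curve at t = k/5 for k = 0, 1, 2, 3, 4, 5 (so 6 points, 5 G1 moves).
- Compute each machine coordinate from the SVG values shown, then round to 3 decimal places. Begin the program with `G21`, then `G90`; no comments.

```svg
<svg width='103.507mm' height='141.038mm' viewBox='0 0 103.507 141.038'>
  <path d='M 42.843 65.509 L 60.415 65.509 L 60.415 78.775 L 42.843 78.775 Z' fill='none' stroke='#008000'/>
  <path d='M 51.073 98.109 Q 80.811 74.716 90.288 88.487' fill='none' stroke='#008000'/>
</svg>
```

G21
G90
G00 X42.843 Y75.529
M3 S791
G01 X60.415 Y75.529 F1107
G01 X60.415 Y62.263
G01 X42.843 Y62.263
G01 X42.843 Y75.529
G00 X51.073 Y42.929
M3 S791
G01 X62.158 Y50.800 F1107
G01 X71.622 Y55.697
G01 X79.465 Y57.622
G01 X85.687 Y56.573
G01 X90.288 Y52.551
M5

viewBox `0 0 103.507 141.038` with mm width/height → 1 unit = 1 mm. Flip: y_m = 141.038 − y_svg.

**Shape 1** — `<path>` rectangle, stroke `#008000` → cut (S791, F1107). Machine vertices: (42.843,75.529) → (60.415,75.529) → (60.415,62.263) → (42.843,62.263) → (42.843,75.529). Closed: final G1 returns to the first vertex.

**Shape 2** — `<path>` quadratic bezier, stroke `#008000` → cut (S791, F1107). Control points (SVG): P0=(51.073,98.109), P1=(80.811,74.716), P2=(90.288,88.487); sampled at t=k/5. Machine vertices: (51.073,42.929) → (62.158,50.800) → (71.622,55.697) → (79.465,57.622) → (85.687,56.573) → (90.288,52.551). Open path.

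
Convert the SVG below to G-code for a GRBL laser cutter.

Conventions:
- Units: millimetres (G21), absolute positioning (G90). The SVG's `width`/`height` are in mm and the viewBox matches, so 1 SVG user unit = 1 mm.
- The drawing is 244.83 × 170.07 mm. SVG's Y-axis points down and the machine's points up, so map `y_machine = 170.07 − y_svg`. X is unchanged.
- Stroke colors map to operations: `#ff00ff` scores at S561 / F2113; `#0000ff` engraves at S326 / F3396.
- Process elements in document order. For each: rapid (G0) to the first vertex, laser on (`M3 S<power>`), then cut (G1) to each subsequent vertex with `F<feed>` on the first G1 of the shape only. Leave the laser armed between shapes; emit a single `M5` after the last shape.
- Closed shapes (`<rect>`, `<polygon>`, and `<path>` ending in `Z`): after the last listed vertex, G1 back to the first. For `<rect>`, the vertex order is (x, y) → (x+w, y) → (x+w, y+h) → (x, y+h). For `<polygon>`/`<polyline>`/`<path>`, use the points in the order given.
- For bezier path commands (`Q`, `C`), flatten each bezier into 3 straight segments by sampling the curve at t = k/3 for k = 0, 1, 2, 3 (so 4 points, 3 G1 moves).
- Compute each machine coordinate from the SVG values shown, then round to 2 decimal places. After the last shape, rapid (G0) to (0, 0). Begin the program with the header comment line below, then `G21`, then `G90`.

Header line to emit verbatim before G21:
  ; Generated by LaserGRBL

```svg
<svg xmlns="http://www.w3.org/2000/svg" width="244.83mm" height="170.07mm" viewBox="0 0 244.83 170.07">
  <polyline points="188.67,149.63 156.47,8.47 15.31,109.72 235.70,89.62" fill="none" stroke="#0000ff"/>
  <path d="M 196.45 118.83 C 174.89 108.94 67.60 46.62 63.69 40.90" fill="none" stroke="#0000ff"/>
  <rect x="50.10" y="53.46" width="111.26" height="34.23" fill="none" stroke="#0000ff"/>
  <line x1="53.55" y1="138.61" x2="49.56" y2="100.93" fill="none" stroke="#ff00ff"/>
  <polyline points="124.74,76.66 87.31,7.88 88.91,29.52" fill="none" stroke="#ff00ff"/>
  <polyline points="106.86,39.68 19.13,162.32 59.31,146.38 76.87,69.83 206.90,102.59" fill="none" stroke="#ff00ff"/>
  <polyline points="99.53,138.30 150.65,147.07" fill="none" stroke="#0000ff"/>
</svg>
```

; Generated by LaserGRBL
G21
G90
G0 X188.67 Y20.44
M3 S326
G1 X156.47 Y161.60 F3396
G1 X15.31 Y60.35
G1 X235.70 Y80.45
G0 X196.45 Y51.24
M3 S326
G1 X153.32 Y74.57 F3396
G1 X95.06 Y108.62
G1 X63.69 Y129.17
G0 X50.10 Y116.61
M3 S326
G1 X161.36 Y116.61 F3396
G1 X161.36 Y82.38
G1 X50.10 Y82.38
G1 X50.10 Y116.61
G0 X53.55 Y31.46
M3 S561
G1 X49.56 Y69.14 F2113
G0 X124.74 Y93.41
M3 S561
G1 X87.31 Y162.19 F2113
G1 X88.91 Y140.55
G0 X106.86 Y130.39
M3 S561
G1 X19.13 Y7.75 F2113
G1 X59.31 Y23.69
G1 X76.87 Y100.24
G1 X206.90 Y67.48
G0 X99.53 Y31.77
M3 S326
G1 X150.65 Y23.00 F3396
M5
G0 X0.00 Y0.00

Since the viewBox matches the mm dimensions, user units are millimetres directly. The only transform is the Y-flip y_m = 170.07 − y_svg.

Shape 1 is a open polyline drawn with `<polyline>`. Its stroke #0000ff means engrave at S326, F3396. After flipping Y the toolpath is (188.67,20.44) → (156.47,161.60) → (15.31,60.35) → (235.70,80.45).

Shape 2 is a cubic bezier drawn with `<path>`. Its stroke #0000ff means engrave at S326, F3396. After flipping Y the toolpath is (196.45,51.24) → (153.32,74.57) → (95.06,108.62) → (63.69,129.17).

Shape 3 is a rectangle drawn with `<rect>`. Its stroke #0000ff means engrave at S326, F3396. After flipping Y the toolpath is (50.10,116.61) → (161.36,116.61) → (161.36,82.38) → (50.10,82.38) → (50.10,116.61), returning to the start.

Shape 4 is a line segment drawn with `<line>`. Its stroke #ff00ff means score at S561, F2113. After flipping Y the toolpath is (53.55,31.46) → (49.56,69.14).

Shape 5 is a open polyline drawn with `<polyline>`. Its stroke #ff00ff means score at S561, F2113. After flipping Y the toolpath is (124.74,93.41) → (87.31,162.19) → (88.91,140.55).

Shape 6 is a open polyline drawn with `<polyline>`. Its stroke #ff00ff means score at S561, F2113. After flipping Y the toolpath is (106.86,130.39) → (19.13,7.75) → (59.31,23.69) → (76.87,100.24) → (206.90,67.48).

Shape 7 is a line segment drawn with `<polyline>`. Its stroke #0000ff means engrave at S326, F3396. After flipping Y the toolpath is (99.53,31.77) → (150.65,23.00).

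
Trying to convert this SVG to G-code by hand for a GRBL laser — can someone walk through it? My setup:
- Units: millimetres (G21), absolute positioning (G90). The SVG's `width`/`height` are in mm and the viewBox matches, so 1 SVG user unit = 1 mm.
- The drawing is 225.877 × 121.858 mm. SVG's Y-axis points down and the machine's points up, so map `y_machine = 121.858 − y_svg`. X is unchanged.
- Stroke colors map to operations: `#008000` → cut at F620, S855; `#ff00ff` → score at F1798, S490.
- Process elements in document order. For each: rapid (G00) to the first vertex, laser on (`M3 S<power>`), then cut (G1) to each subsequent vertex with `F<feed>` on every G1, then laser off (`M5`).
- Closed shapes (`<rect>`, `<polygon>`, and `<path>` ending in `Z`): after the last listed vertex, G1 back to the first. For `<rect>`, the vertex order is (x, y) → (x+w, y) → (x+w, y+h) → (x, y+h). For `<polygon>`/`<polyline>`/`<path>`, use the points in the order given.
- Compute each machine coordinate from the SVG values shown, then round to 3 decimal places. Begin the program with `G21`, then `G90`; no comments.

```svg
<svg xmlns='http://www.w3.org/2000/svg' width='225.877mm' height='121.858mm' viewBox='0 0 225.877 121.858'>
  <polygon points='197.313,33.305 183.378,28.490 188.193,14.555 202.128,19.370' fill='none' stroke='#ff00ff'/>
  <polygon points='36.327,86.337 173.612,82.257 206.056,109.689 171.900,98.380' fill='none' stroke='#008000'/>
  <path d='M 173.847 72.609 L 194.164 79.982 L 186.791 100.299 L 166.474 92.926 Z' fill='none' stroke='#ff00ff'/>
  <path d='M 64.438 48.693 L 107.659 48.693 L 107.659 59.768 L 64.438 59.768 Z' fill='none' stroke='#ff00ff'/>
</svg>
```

G21
G90
G00 X197.313 Y88.553
M3 S490
G1 X183.378 Y93.368 F1798
G1 X188.193 Y107.303 F1798
G1 X202.128 Y102.488 F1798
G1 X197.313 Y88.553 F1798
M5
G00 X36.327 Y35.521
M3 S855
G1 X173.612 Y39.601 F620
G1 X206.056 Y12.169 F620
G1 X171.900 Y23.478 F620
G1 X36.327 Y35.521 F620
M5
G00 X173.847 Y49.249
M3 S490
G1 X194.164 Y41.876 F1798
G1 X186.791 Y21.559 F1798
G1 X166.474 Y28.932 F1798
G1 X173.847 Y49.249 F1798
M5
G00 X64.438 Y73.165
M3 S490
G1 X107.659 Y73.165 F1798
G1 X107.659 Y62.090 F1798
G1 X64.438 Y62.090 F1798
G1 X64.438 Y73.165 F1798
M5

Since the viewBox matches the mm dimensions, user units are millimetres directly. The only transform is the Y-flip y_m = 121.858 − y_svg.

Shape 1 is a regular polygon drawn with `<polygon>`. Its stroke #ff00ff means score at S490, F1798. After flipping Y the toolpath is (197.313,88.553) → (183.378,93.368) → (188.193,107.303) → (202.128,102.488) → (197.313,88.553), returning to the start.

Shape 2 is a closed polygon drawn with `<polygon>`. Its stroke #008000 means cut at S855, F620. After flipping Y the toolpath is (36.327,35.521) → (173.612,39.601) → (206.056,12.169) → (171.900,23.478) → (36.327,35.521), returning to the start.

Shape 3 is a regular polygon drawn with `<path>`. Its stroke #ff00ff means score at S490, F1798. After flipping Y the toolpath is (173.847,49.249) → (194.164,41.876) → (186.791,21.559) → (166.474,28.932) → (173.847,49.249), returning to the start.

Shape 4 is a rectangle drawn with `<path>`. Its stroke #ff00ff means score at S490, F1798. After flipping Y the toolpath is (64.438,73.165) → (107.659,73.165) → (107.659,62.090) → (64.438,62.090) → (64.438,73.165), returning to the start.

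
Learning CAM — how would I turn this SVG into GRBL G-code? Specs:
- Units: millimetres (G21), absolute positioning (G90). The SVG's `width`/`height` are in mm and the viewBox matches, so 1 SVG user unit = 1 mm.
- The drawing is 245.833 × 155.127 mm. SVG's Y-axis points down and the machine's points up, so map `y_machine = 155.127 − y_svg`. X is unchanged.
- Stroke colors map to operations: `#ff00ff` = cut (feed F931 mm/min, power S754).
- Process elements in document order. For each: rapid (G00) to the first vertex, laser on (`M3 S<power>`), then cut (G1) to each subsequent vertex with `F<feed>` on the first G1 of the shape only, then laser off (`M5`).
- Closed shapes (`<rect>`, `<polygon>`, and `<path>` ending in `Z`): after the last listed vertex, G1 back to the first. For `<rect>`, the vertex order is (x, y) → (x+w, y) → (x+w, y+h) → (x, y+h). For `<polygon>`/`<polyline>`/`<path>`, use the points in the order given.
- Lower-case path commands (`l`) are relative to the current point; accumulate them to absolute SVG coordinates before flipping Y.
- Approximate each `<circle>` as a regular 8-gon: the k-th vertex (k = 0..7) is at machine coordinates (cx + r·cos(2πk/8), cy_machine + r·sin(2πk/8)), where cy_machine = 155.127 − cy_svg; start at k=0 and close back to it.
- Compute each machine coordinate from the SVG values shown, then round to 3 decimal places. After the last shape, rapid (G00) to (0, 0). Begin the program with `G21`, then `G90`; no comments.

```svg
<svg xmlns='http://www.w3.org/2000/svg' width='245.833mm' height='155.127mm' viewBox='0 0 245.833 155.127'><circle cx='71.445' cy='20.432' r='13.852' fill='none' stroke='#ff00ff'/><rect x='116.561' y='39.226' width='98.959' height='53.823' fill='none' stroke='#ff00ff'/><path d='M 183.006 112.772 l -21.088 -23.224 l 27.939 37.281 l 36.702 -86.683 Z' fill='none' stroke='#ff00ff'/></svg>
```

Since the viewBox matches the mm dimensions, user units are millimetres directly. The only transform is the Y-flip y_m = 155.127 − y_svg.

Shape 1 is a circle drawn with `<circle>`. Its stroke #ff00ff means cut at S754, F931. After flipping Y the toolpath is (85.297,134.695) → (81.240,144.490) → (71.445,148.547) → (61.650,144.490) → (57.593,134.695) → (61.650,124.900) → (71.445,120.843) → (81.240,124.900) → (85.297,134.695), returning to the start.

Shape 2 is a rectangle drawn with `<rect>`. Its stroke #ff00ff means cut at S754, F931. After flipping Y the toolpath is (116.561,115.901) → (215.520,115.901) → (215.520,62.078) → (116.561,62.078) → (116.561,115.901), returning to the start.

Shape 3 is a closed polygon drawn with `<path>`. Its stroke #ff00ff means cut at S754, F931. After flipping Y the toolpath is (183.006,42.355) → (161.918,65.579) → (189.857,28.298) → (226.559,114.981) → (183.006,42.355), returning to the start.

G21
G90
G00 X85.297 Y134.695
M3 S754
G1 X81.240 Y144.490 F931
G1 X71.445 Y148.547
G1 X61.650 Y144.490
G1 X57.593 Y134.695
G1 X61.650 Y124.900
G1 X71.445 Y120.843
G1 X81.240 Y124.900
G1 X85.297 Y134.695
M5
G00 X116.561 Y115.901
M3 S754
G1 X215.520 Y115.901 F931
G1 X215.520 Y62.078
G1 X116.561 Y62.078
G1 X116.561 Y115.901
M5
G00 X183.006 Y42.355
M3 S754
G1 X161.918 Y65.579 F931
G1 X189.857 Y28.298
G1 X226.559 Y114.981
G1 X183.006 Y42.355
M5
G00 X0.000 Y0.000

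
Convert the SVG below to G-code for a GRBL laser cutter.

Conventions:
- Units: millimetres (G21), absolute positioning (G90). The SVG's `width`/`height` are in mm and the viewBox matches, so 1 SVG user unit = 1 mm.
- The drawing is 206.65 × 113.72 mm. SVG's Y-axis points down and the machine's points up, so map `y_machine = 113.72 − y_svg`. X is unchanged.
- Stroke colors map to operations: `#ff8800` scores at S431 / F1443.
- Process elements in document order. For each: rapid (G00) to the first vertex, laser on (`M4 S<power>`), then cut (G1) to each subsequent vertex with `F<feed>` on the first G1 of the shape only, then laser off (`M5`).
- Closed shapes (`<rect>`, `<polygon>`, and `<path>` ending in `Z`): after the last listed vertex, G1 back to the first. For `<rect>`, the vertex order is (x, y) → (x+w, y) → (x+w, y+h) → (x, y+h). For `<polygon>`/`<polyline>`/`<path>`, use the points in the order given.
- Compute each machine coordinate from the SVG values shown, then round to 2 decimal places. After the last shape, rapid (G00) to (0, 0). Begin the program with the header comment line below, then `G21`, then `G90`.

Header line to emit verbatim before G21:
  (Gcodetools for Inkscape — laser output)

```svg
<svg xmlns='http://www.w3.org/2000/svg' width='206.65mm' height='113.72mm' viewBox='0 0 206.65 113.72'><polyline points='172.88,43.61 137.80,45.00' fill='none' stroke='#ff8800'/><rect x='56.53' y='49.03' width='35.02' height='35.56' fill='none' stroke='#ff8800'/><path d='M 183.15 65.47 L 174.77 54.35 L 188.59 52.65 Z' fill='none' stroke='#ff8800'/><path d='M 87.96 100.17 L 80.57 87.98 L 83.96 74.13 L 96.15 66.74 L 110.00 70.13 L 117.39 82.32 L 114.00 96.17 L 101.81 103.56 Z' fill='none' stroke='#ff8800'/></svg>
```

(Gcodetools for Inkscape — laser output)
G21
G90
G00 X172.88 Y70.11
M4 S431
G1 X137.80 Y68.72 F1443
M5
G00 X56.53 Y64.69
M4 S431
G1 X91.55 Y64.69 F1443
G1 X91.55 Y29.13
G1 X56.53 Y29.13
G1 X56.53 Y64.69
M5
G00 X183.15 Y48.25
M4 S431
G1 X174.77 Y59.37 F1443
G1 X188.59 Y61.07
G1 X183.15 Y48.25
M5
G00 X87.96 Y13.55
M4 S431
G1 X80.57 Y25.74 F1443
G1 X83.96 Y39.59
G1 X96.15 Y46.98
G1 X110.00 Y43.59
G1 X117.39 Y31.40
G1 X114.00 Y17.55
G1 X101.81 Y10.16
G1 X87.96 Y13.55
M5
G00 X0.00 Y0.00

viewBox `0 0 206.65 113.72` with mm width/height → 1 unit = 1 mm. Flip: y_m = 113.72 − y_svg.

**Shape 1** — `<polyline>` line segment, stroke `#ff8800` → score (S431, F1443). Machine vertices: (172.88,70.11) → (137.80,68.72). Open path.

**Shape 2** — `<rect>` rectangle, stroke `#ff8800` → score (S431, F1443). Machine vertices: (56.53,64.69) → (91.55,64.69) → (91.55,29.13) → (56.53,29.13) → (56.53,64.69). Closed: final G1 returns to the first vertex.

**Shape 3** — `<path>` regular polygon, stroke `#ff8800` → score (S431, F1443). Machine vertices: (183.15,48.25) → (174.77,59.37) → (188.59,61.07) → (183.15,48.25). Closed: final G1 returns to the first vertex.

**Shape 4** — `<path>` regular polygon, stroke `#ff8800` → score (S431, F1443). Machine vertices: (87.96,13.55) → (80.57,25.74) → (83.96,39.59) → (96.15,46.98) → (110.00,43.59) → (117.39,31.40) → (114.00,17.55) → (101.81,10.16) → (87.96,13.55). Closed: final G1 returns to the first vertex.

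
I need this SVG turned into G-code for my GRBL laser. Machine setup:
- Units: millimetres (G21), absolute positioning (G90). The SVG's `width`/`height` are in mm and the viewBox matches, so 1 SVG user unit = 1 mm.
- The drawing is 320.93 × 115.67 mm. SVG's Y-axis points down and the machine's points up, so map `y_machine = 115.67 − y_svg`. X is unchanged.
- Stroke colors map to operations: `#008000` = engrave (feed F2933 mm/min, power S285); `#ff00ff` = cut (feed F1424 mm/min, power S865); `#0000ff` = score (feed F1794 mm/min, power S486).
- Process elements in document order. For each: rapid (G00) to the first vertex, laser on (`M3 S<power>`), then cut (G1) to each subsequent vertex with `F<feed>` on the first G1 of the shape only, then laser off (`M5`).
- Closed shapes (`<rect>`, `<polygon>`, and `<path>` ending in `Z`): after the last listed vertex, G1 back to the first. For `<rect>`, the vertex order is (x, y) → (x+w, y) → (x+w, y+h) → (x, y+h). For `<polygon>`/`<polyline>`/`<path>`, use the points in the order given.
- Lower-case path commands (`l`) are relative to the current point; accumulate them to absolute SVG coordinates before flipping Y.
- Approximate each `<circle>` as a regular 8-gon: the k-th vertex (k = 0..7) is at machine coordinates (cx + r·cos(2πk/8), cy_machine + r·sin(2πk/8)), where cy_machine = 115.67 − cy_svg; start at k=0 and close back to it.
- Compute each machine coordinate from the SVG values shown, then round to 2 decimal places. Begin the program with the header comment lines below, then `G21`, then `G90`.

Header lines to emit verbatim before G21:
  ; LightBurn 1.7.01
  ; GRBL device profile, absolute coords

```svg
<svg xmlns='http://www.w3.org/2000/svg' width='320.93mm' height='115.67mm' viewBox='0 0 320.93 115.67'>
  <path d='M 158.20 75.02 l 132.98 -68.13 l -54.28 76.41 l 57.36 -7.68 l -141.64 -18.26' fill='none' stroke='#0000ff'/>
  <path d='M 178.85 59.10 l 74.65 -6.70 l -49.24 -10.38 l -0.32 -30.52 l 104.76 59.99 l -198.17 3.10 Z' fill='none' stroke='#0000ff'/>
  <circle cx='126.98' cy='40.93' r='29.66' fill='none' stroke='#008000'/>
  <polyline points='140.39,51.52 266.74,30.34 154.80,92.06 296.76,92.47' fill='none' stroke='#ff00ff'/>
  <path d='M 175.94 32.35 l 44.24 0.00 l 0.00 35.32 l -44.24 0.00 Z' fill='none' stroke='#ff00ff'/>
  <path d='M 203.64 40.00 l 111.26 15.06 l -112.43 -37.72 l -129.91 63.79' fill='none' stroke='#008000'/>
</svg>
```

; LightBurn 1.7.01
; GRBL device profile, absolute coords
G21
G90
G00 X158.20 Y40.65
M3 S486
G1 X291.18 Y108.78 F1794
G1 X236.90 Y32.37
G1 X294.26 Y40.05
G1 X152.62 Y58.31
M5
G00 X178.85 Y56.57
M3 S486
G1 X253.50 Y63.27 F1794
G1 X204.26 Y73.65
G1 X203.94 Y104.17
G1 X308.70 Y44.18
G1 X110.53 Y41.08
G1 X178.85 Y56.57
M5
G00 X156.64 Y74.74
M3 S285
G1 X147.95 Y95.71 F2933
G1 X126.98 Y104.40
G1 X106.01 Y95.71
G1 X97.32 Y74.74
G1 X106.01 Y53.77
G1 X126.98 Y45.08
G1 X147.95 Y53.77
G1 X156.64 Y74.74
M5
G00 X140.39 Y64.15
M3 S865
G1 X266.74 Y85.33 F1424
G1 X154.80 Y23.61
G1 X296.76 Y23.20
M5
G00 X175.94 Y83.32
M3 S865
G1 X220.18 Y83.32 F1424
G1 X220.18 Y48.00
G1 X175.94 Y48.00
G1 X175.94 Y83.32
M5
G00 X203.64 Y75.67
M3 S285
G1 X314.90 Y60.61 F2933
G1 X202.47 Y98.33
G1 X72.56 Y34.54
M5

viewBox `0 0 320.93 115.67` with mm width/height → 1 unit = 1 mm. Flip: y_m = 115.67 − y_svg.

**Shape 1** — `<path>` open polyline, stroke `#0000ff` → score (S486, F1794). Machine vertices: (158.20,40.65) → (291.18,108.78) → (236.90,32.37) → (294.26,40.05) → (152.62,58.31). Open path.

**Shape 2** — `<path>` closed polygon, stroke `#0000ff` → score (S486, F1794). Machine vertices: (178.85,56.57) → (253.50,63.27) → (204.26,73.65) → (203.94,104.17) → (308.70,44.18) → (110.53,41.08) → (178.85,56.57). Closed: final G1 returns to the first vertex.

**Shape 3** — `<circle>` circle, stroke `#008000` → engrave (S285, F2933). Machine vertices: (156.64,74.74) → (147.95,95.71) → (126.98,104.40) → (106.01,95.71) → (97.32,74.74) → (106.01,53.77) → (126.98,45.08) → (147.95,53.77) → (156.64,74.74). Closed: final G1 returns to the first vertex.

**Shape 4** — `<polyline>` open polyline, stroke `#ff00ff` → cut (S865, F1424). Machine vertices: (140.39,64.15) → (266.74,85.33) → (154.80,23.61) → (296.76,23.20). Open path.

**Shape 5** — `<path>` rectangle, stroke `#ff00ff` → cut (S865, F1424). Machine vertices: (175.94,83.32) → (220.18,83.32) → (220.18,48.00) → (175.94,48.00) → (175.94,83.32). Closed: final G1 returns to the first vertex.

**Shape 6** — `<path>` open polyline, stroke `#008000` → engrave (S285, F2933). Machine vertices: (203.64,75.67) → (314.90,60.61) → (202.47,98.33) → (72.56,34.54). Open path.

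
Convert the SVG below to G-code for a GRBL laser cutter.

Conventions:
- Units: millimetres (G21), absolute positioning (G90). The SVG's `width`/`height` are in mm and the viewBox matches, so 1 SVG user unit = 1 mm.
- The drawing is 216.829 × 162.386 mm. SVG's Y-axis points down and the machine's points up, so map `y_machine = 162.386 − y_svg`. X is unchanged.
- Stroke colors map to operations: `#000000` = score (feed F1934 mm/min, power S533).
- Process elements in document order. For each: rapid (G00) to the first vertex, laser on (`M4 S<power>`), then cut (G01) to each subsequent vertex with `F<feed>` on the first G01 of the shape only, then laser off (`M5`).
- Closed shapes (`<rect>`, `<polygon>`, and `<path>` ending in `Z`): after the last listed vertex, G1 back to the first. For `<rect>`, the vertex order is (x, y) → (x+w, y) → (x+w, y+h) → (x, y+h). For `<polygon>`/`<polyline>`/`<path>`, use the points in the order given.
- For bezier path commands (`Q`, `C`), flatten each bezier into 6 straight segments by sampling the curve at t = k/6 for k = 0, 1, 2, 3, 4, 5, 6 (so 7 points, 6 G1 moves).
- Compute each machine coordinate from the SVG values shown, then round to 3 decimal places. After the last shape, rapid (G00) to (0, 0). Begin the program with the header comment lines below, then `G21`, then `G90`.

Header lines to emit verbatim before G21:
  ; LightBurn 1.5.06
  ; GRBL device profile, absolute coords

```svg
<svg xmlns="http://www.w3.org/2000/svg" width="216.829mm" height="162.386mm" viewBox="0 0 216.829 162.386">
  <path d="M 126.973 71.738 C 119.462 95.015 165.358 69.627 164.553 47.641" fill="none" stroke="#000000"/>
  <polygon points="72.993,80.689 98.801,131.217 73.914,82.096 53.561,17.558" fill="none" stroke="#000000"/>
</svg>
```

1 u = 1 mm; y_m = 162.386 − y.

[1] `<path>` cubic bezier, #000000→score S533 F1934: (126.973,90.648) → (127.205,82.824) → (133.557,81.664) → (143.248,85.723) → (153.499,93.553) → (161.527,103.710) → (164.553,114.745)

[2] `<polygon>` closed polygon, #000000→score S533 F1934: (72.993,81.697) → (98.801,31.169) → (73.914,80.290) → (53.561,144.828) → (72.993,81.697) (closed)

; LightBurn 1.5.06
; GRBL device profile, absolute coords
G21
G90
G00 X126.973 Y90.648
M4 S533
G01 X127.205 Y82.824 F1934
G01 X133.557 Y81.664
G01 X143.248 Y85.723
G01 X153.499 Y93.553
G01 X161.527 Y103.710
G01 X164.553 Y114.745
M5
G00 X72.993 Y81.697
M4 S533
G01 X98.801 Y31.169 F1934
G01 X73.914 Y80.290
G01 X53.561 Y144.828
G01 X72.993 Y81.697
M5
G00 X0.000 Y0.000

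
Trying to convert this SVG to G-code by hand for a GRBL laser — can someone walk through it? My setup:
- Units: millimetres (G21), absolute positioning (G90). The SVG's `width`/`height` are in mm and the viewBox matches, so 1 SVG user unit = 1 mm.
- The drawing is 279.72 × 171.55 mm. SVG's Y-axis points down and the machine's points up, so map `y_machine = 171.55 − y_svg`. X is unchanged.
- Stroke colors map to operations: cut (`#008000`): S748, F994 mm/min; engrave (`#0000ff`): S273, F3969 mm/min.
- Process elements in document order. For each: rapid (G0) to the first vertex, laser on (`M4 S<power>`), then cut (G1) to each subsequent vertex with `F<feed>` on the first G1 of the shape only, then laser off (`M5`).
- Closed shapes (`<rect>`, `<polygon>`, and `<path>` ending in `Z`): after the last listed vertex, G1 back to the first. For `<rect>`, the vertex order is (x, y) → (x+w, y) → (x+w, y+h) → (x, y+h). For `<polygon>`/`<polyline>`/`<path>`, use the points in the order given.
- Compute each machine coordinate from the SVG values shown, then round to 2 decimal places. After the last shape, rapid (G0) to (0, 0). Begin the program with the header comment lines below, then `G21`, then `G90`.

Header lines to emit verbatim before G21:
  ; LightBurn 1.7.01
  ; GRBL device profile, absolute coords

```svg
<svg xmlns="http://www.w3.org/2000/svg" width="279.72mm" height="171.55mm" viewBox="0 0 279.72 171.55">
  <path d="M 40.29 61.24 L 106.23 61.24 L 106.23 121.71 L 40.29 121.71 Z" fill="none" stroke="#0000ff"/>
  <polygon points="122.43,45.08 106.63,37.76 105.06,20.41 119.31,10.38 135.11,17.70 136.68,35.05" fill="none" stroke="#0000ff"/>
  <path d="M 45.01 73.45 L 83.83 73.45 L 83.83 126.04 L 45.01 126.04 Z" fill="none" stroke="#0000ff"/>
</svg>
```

; LightBurn 1.7.01
; GRBL device profile, absolute coords
G21
G90
G0 X40.29 Y110.31
M4 S273
G1 X106.23 Y110.31 F3969
G1 X106.23 Y49.84
G1 X40.29 Y49.84
G1 X40.29 Y110.31
M5
G0 X122.43 Y126.47
M4 S273
G1 X106.63 Y133.79 F3969
G1 X105.06 Y151.14
G1 X119.31 Y161.17
G1 X135.11 Y153.85
G1 X136.68 Y136.50
G1 X122.43 Y126.47
M5
G0 X45.01 Y98.10
M4 S273
G1 X83.83 Y98.10 F3969
G1 X83.83 Y45.51
G1 X45.01 Y45.51
G1 X45.01 Y98.10
M5
G0 X0.00 Y0.00

viewBox `0 0 279.72 171.55` with mm width/height → 1 unit = 1 mm. Flip: y_m = 171.55 − y_svg.

**Shape 1** — `<path>` rectangle, stroke `#0000ff` → engrave (S273, F3969). Machine vertices: (40.29,110.31) → (106.23,110.31) → (106.23,49.84) → (40.29,49.84) → (40.29,110.31). Closed: final G1 returns to the first vertex.

**Shape 2** — `<polygon>` regular polygon, stroke `#0000ff` → engrave (S273, F3969). Machine vertices: (122.43,126.47) → (106.63,133.79) → (105.06,151.14) → (119.31,161.17) → (135.11,153.85) → (136.68,136.50) → (122.43,126.47). Closed: final G1 returns to the first vertex.

**Shape 3** — `<path>` rectangle, stroke `#0000ff` → engrave (S273, F3969). Machine vertices: (45.01,98.10) → (83.83,98.10) → (83.83,45.51) → (45.01,45.51) → (45.01,98.10). Closed: final G1 returns to the first vertex.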